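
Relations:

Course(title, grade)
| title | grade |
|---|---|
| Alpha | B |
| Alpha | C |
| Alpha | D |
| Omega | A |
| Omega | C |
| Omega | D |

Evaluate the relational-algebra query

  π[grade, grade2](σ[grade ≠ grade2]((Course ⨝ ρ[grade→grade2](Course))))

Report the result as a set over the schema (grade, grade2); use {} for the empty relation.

ρ[grade→grade2]: schema becomes (title, grade2); tuples unchanged.
Joining Course and ρ[grade→grade2](Course) on title yields {(Alpha, B, B), (Alpha, B, C), (Alpha, B, D), (Alpha, C, B), (Alpha, C, C), (Alpha, C, D), (Alpha, D, B), (Alpha, D, C), (Alpha, D, D), (Omega, A, A), (Omega, A, C), (Omega, A, D), (Omega, C, A), (Omega, C, C), (Omega, C, D), (Omega, D, A), (Omega, D, C), (Omega, D, D)}.
Apply σ_{grade ≠ grade2}; surviving tuples: {(Alpha, B, C), (Alpha, B, D), (Alpha, C, B), (Alpha, C, D), (Alpha, D, B), (Alpha, D, C), (Omega, A, C), (Omega, A, D), (Omega, C, A), (Omega, C, D), (Omega, D, A), (Omega, D, C)}
Keep only column(s) grade, grade2 (2 duplicate(s) eliminated): {(A, C), (A, D), (B, C), (B, D), (C, A), (C, B), (C, D), (D, A), (D, B), (D, C)}

{(A, C), (A, D), (B, C), (B, D), (C, A), (C, B), (C, D), (D, A), (D, B), (D, C)}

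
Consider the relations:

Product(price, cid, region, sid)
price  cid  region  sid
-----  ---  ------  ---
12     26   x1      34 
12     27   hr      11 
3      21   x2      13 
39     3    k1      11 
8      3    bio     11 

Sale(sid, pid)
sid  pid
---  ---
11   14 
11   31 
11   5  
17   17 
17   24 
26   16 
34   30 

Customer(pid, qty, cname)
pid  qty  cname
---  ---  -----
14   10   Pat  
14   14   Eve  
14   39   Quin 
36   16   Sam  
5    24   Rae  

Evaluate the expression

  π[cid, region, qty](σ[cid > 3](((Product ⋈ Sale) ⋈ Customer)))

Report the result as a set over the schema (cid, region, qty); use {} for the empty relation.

{(27, hr, 10), (27, hr, 14), (27, hr, 24), (27, hr, 39)}

Joining Product and Sale on sid yields {(12, 26, x1, 34, 30), (12, 27, hr, 11, 14), (12, 27, hr, 11, 31), (12, 27, hr, 11, 5), (39, 3, k1, 11, 14), (39, 3, k1, 11, 31), (39, 3, k1, 11, 5), (8, 3, bio, 11, 14), (8, 3, bio, 11, 31), (8, 3, bio, 11, 5)}.
Joining (Product ⋈ Sale) and Customer on pid yields {(12, 27, hr, 11, 14, 10, Pat), (12, 27, hr, 11, 14, 14, Eve), (12, 27, hr, 11, 14, 39, Quin), (12, 27, hr, 11, 5, 24, Rae), (39, 3, k1, 11, 14, 10, Pat), (39, 3, k1, 11, 14, 14, Eve), (39, 3, k1, 11, 14, 39, Quin), (39, 3, k1, 11, 5, 24, Rae), (8, 3, bio, 11, 14, 10, Pat), (8, 3, bio, 11, 14, 14, Eve), (8, 3, bio, 11, 14, 39, Quin), (8, 3, bio, 11, 5, 24, Rae)}.
Apply σ_{cid > 3}; surviving tuples: {(12, 27, hr, 11, 14, 10, Pat), (12, 27, hr, 11, 14, 14, Eve), (12, 27, hr, 11, 14, 39, Quin), (12, 27, hr, 11, 5, 24, Rae)}
Projecting to cid, region, qty: {(27, hr, 10), (27, hr, 14), (27, hr, 24), (27, hr, 39)}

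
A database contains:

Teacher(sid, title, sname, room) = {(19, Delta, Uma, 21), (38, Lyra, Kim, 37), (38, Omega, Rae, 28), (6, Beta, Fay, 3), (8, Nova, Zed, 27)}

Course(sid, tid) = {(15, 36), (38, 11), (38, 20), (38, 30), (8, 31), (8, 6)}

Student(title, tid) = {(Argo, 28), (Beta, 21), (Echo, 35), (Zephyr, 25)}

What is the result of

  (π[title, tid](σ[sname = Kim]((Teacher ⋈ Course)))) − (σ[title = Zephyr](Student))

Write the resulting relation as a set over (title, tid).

{(Lyra, 11), (Lyra, 20), (Lyra, 30)}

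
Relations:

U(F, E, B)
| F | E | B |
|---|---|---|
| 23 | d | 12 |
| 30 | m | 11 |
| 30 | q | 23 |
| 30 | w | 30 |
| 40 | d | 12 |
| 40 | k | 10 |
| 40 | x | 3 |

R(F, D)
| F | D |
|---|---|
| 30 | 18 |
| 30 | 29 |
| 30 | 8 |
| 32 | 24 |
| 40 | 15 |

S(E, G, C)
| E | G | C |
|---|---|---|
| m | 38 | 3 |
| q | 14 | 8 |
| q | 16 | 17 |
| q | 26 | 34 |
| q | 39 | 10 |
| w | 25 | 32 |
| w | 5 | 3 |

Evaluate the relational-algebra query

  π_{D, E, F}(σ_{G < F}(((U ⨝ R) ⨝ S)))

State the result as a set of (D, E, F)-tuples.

Joining U and R on F yields {(30, m, 11, 18), (30, m, 11, 29), (30, m, 11, 8), (30, q, 23, 18), (30, q, 23, 29), (30, q, 23, 8), (30, w, 30, 18), (30, w, 30, 29), (30, w, 30, 8), (40, d, 12, 15), (40, k, 10, 15), (40, x, 3, 15)}.
Joining (U ⨝ R) and S on E yields {(30, m, 11, 18, 38, 3), (30, m, 11, 29, 38, 3), (30, m, 11, 8, 38, 3), (30, q, 23, 18, 14, 8), (30, q, 23, 18, 16, 17), (30, q, 23, 18, 26, 34), (30, q, 23, 18, 39, 10), (30, q, 23, 29, 14, 8), (30, q, 23, 29, 16, 17), (30, q, 23, 29, 26, 34), (30, q, 23, 29, 39, 10), (30, q, 23, 8, 14, 8), (30, q, 23, 8, 16, 17), (30, q, 23, 8, 26, 34), (30, q, 23, 8, 39, 10), (30, w, 30, 18, 25, 32), (30, w, 30, 18, 5, 3), (30, w, 30, 29, 25, 32), (30, w, 30, 29, 5, 3), (30, w, 30, 8, 25, 32), (30, w, 30, 8, 5, 3)}.
Filtering on G < F leaves {(30, q, 23, 18, 14, 8), (30, q, 23, 18, 16, 17), (30, q, 23, 18, 26, 34), (30, q, 23, 29, 14, 8), (30, q, 23, 29, 16, 17), (30, q, 23, 29, 26, 34), (30, q, 23, 8, 14, 8), (30, q, 23, 8, 16, 17), (30, q, 23, 8, 26, 34), (30, w, 30, 18, 25, 32), (30, w, 30, 18, 5, 3), (30, w, 30, 29, 25, 32), (30, w, 30, 29, 5, 3), (30, w, 30, 8, 25, 32), (30, w, 30, 8, 5, 3)}.
Keep only column(s) D, E, F (9 duplicate(s) eliminated): {(18, q, 30), (18, w, 30), (29, q, 30), (29, w, 30), (8, q, 30), (8, w, 30)}

{(18, q, 30), (18, w, 30), (29, q, 30), (29, w, 30), (8, q, 30), (8, w, 30)}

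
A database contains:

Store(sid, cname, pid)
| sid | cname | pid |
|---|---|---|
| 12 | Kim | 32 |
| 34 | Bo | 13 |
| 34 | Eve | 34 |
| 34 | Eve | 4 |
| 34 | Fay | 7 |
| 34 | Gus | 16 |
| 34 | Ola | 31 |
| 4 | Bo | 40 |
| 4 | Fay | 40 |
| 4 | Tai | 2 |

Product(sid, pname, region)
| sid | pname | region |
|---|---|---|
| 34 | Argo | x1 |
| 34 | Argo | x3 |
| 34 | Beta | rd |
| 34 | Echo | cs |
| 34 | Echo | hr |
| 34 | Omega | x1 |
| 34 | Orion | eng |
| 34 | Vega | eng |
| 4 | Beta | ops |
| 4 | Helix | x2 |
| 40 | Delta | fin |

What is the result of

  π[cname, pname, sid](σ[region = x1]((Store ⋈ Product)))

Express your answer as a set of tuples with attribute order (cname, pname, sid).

Natural join on sid: {(34, Bo, 13, Argo, x1), (34, Bo, 13, Argo, x3), (34, Bo, 13, Beta, rd), (34, Bo, 13, Echo, cs), (34, Bo, 13, Echo, hr), (34, Bo, 13, Omega, x1), (34, Bo, 13, Orion, eng), (34, Bo, 13, Vega, eng), (34, Eve, 34, Argo, x1), (34, Eve, 34, Argo, x3), (34, Eve, 34, Beta, rd), (34, Eve, 34, Echo, cs), (34, Eve, 34, Echo, hr), (34, Eve, 34, Omega, x1), (34, Eve, 34, Orion, eng), (34, Eve, 34, Vega, eng), (34, Eve, 4, Argo, x1), (34, Eve, 4, Argo, x3), (34, Eve, 4, Beta, rd), (34, Eve, 4, Echo, cs), (34, Eve, 4, Echo, hr), (34, Eve, 4, Omega, x1), (34, Eve, 4, Orion, eng), (34, Eve, 4, Vega, eng), (34, Fay, 7, Argo, x1), (34, Fay, 7, Argo, x3), (34, Fay, 7, Beta, rd), (34, Fay, 7, Echo, cs), (34, Fay, 7, Echo, hr), (34, Fay, 7, Omega, x1), (34, Fay, 7, Orion, eng), (34, Fay, 7, Vega, eng), (34, Gus, 16, Argo, x1), (34, Gus, 16, Argo, x3), (34, Gus, 16, Beta, rd), (34, Gus, 16, Echo, cs), (34, Gus, 16, Echo, hr), (34, Gus, 16, Omega, x1), (34, Gus, 16, Orion, eng), (34, Gus, 16, Vega, eng), (34, Ola, 31, Argo, x1), (34, Ola, 31, Argo, x3), (34, Ola, 31, Beta, rd), (34, Ola, 31, Echo, cs), (34, Ola, 31, Echo, hr), (34, Ola, 31, Omega, x1), (34, Ola, 31, Orion, eng), (34, Ola, 31, Vega, eng), (4, Bo, 40, Beta, ops), (4, Bo, 40, Helix, x2), (4, Fay, 40, Beta, ops), (4, Fay, 40, Helix, x2), (4, Tai, 2, Beta, ops), (4, Tai, 2, Helix, x2)}
Apply σ_{region = x1}; surviving tuples: {(34, Bo, 13, Argo, x1), (34, Bo, 13, Omega, x1), (34, Eve, 34, Argo, x1), (34, Eve, 34, Omega, x1), (34, Eve, 4, Argo, x1), (34, Eve, 4, Omega, x1), (34, Fay, 7, Argo, x1), (34, Fay, 7, Omega, x1), (34, Gus, 16, Argo, x1), (34, Gus, 16, Omega, x1), (34, Ola, 31, Argo, x1), (34, Ola, 31, Omega, x1)}
π_{cname, pname, sid} gives {(Bo, Argo, 34), (Bo, Omega, 34), (Eve, Argo, 34), (Eve, Omega, 34), (Fay, Argo, 34), (Fay, Omega, 34), (Gus, Argo, 34), (Gus, Omega, 34), (Ola, Argo, 34), (Ola, Omega, 34)} (2 duplicate(s) eliminated).

{(Bo, Argo, 34), (Bo, Omega, 34), (Eve, Argo, 34), (Eve, Omega, 34), (Fay, Argo, 34), (Fay, Omega, 34), (Gus, Argo, 34), (Gus, Omega, 34), (Ola, Argo, 34), (Ola, Omega, 34)}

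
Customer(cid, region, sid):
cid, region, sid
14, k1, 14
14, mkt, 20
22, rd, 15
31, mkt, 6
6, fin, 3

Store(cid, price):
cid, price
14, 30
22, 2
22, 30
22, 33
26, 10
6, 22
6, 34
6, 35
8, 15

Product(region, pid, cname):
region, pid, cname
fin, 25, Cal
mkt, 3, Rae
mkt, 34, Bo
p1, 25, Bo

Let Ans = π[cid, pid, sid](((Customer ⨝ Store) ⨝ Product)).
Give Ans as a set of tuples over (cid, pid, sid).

{(14, 3, 20), (14, 34, 20), (6, 25, 3)}

Natural join on cid: {(14, k1, 14, 30), (14, mkt, 20, 30), (22, rd, 15, 2), (22, rd, 15, 30), (22, rd, 15, 33), (6, fin, 3, 22), (6, fin, 3, 34), (6, fin, 3, 35)}
Natural join on region: {(14, mkt, 20, 30, 3, Rae), (14, mkt, 20, 30, 34, Bo), (6, fin, 3, 22, 25, Cal), (6, fin, 3, 34, 25, Cal), (6, fin, 3, 35, 25, Cal)}
Keep only column(s) cid, pid, sid (2 duplicate(s) eliminated): {(14, 3, 20), (14, 34, 20), (6, 25, 3)}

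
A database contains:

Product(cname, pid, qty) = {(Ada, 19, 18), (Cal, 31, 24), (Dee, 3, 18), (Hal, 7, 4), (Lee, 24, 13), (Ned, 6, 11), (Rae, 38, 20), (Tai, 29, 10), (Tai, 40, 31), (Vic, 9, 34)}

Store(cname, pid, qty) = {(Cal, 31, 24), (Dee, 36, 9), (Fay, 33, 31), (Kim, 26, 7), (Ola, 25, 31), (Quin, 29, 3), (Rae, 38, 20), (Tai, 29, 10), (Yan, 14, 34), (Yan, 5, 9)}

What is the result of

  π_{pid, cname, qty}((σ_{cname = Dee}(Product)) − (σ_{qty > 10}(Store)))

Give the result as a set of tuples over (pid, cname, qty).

Apply σ_{cname = Dee}; surviving tuples: {(Dee, 3, 18)}
Apply σ_{qty > 10}; surviving tuples: {(Cal, 31, 24), (Fay, 33, 31), (Ola, 25, 31), (Rae, 38, 20), (Yan, 14, 34)}
Taking the difference: {(Dee, 3, 18)}
Projecting to pid, cname, qty: {(3, Dee, 18)}

{(3, Dee, 18)}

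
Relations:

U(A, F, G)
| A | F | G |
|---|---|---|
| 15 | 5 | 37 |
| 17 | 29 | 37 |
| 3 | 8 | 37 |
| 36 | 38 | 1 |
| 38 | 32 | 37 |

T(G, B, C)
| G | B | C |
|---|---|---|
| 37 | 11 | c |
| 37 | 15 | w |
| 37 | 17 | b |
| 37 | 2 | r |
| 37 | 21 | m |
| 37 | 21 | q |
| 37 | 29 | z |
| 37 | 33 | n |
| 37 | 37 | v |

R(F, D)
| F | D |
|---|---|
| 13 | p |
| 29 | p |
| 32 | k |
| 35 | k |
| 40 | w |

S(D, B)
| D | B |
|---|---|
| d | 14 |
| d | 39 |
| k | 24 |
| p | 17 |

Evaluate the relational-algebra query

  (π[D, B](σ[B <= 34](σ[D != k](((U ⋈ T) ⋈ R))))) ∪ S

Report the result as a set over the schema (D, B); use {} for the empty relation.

{(d, 14), (d, 39), (k, 24), (p, 11), (p, 15), (p, 17), (p, 2), (p, 21), (p, 29), (p, 33)}

U ⋈ T (natural join on G): {(15, 5, 37, 11, c), (15, 5, 37, 15, w), (15, 5, 37, 17, b), (15, 5, 37, 2, r), (15, 5, 37, 21, m), (15, 5, 37, 21, q), (15, 5, 37, 29, z), (15, 5, 37, 33, n), (15, 5, 37, 37, v), (17, 29, 37, 11, c), (17, 29, 37, 15, w), (17, 29, 37, 17, b), (17, 29, 37, 2, r), (17, 29, 37, 21, m), (17, 29, 37, 21, q), (17, 29, 37, 29, z), (17, 29, 37, 33, n), (17, 29, 37, 37, v), (3, 8, 37, 11, c), (3, 8, 37, 15, w), (3, 8, 37, 17, b), (3, 8, 37, 2, r), (3, 8, 37, 21, m), (3, 8, 37, 21, q), (3, 8, 37, 29, z), (3, 8, 37, 33, n), (3, 8, 37, 37, v), (38, 32, 37, 11, c), (38, 32, 37, 15, w), (38, 32, 37, 17, b), (38, 32, 37, 2, r), (38, 32, 37, 21, m), (38, 32, 37, 21, q), (38, 32, 37, 29, z), (38, 32, 37, 33, n), (38, 32, 37, 37, v)}
(U ⋈ T) ⋈ R (natural join on F): {(17, 29, 37, 11, c, p), (17, 29, 37, 15, w, p), (17, 29, 37, 17, b, p), (17, 29, 37, 2, r, p), (17, 29, 37, 21, m, p), (17, 29, 37, 21, q, p), (17, 29, 37, 29, z, p), (17, 29, 37, 33, n, p), (17, 29, 37, 37, v, p), (38, 32, 37, 11, c, k), (38, 32, 37, 15, w, k), (38, 32, 37, 17, b, k), (38, 32, 37, 2, r, k), (38, 32, 37, 21, m, k), (38, 32, 37, 21, q, k), (38, 32, 37, 29, z, k), (38, 32, 37, 33, n, k), (38, 32, 37, 37, v, k)}
Selection D != k: {(17, 29, 37, 11, c, p), (17, 29, 37, 15, w, p), (17, 29, 37, 17, b, p), (17, 29, 37, 2, r, p), (17, 29, 37, 21, m, p), (17, 29, 37, 21, q, p), (17, 29, 37, 29, z, p), (17, 29, 37, 33, n, p), (17, 29, 37, 37, v, p)}
Selection B <= 34: {(17, 29, 37, 11, c, p), (17, 29, 37, 15, w, p), (17, 29, 37, 17, b, p), (17, 29, 37, 2, r, p), (17, 29, 37, 21, m, p), (17, 29, 37, 21, q, p), (17, 29, 37, 29, z, p), (17, 29, 37, 33, n, p)}
Keep only column(s) D, B (1 duplicate(s) eliminated): {(p, 11), (p, 15), (p, 17), (p, 2), (p, 21), (p, 29), (p, 33)}
Union: {(p, 11), (p, 15), (p, 17), (p, 2), (p, 21), (p, 29), (p, 33)} with {(d, 14), (d, 39), (k, 24), (p, 17)} → {(d, 14), (d, 39), (k, 24), (p, 11), (p, 15), (p, 17), (p, 2), (p, 21), (p, 29), (p, 33)}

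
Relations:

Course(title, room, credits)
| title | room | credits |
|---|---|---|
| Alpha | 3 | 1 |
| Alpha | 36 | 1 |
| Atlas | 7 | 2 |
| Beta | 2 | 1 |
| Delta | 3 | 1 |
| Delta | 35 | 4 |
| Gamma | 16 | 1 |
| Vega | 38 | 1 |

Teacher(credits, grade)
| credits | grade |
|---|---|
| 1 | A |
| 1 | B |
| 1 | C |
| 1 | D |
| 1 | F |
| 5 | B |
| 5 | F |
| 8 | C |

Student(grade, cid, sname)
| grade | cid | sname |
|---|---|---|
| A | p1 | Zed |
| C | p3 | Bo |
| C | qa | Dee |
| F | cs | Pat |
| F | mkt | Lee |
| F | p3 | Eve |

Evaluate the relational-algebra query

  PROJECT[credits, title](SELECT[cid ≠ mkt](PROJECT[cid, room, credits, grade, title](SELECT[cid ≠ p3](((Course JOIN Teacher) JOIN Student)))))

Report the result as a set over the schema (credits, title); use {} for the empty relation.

{(1, Alpha), (1, Beta), (1, Delta), (1, Gamma), (1, Vega)}

Natural join on credits: {(Alpha, 3, 1, A), (Alpha, 3, 1, B), (Alpha, 3, 1, C), (Alpha, 3, 1, D), (Alpha, 3, 1, F), (Alpha, 36, 1, A), (Alpha, 36, 1, B), (Alpha, 36, 1, C), (Alpha, 36, 1, D), (Alpha, 36, 1, F), (Beta, 2, 1, A), (Beta, 2, 1, B), (Beta, 2, 1, C), (Beta, 2, 1, D), (Beta, 2, 1, F), (Delta, 3, 1, A), (Delta, 3, 1, B), (Delta, 3, 1, C), (Delta, 3, 1, D), (Delta, 3, 1, F), (Gamma, 16, 1, A), (Gamma, 16, 1, B), (Gamma, 16, 1, C), (Gamma, 16, 1, D), (Gamma, 16, 1, F), (Vega, 38, 1, A), (Vega, 38, 1, B), (Vega, 38, 1, C), (Vega, 38, 1, D), (Vega, 38, 1, F)}
Natural join on grade: {(Alpha, 3, 1, A, p1, Zed), (Alpha, 3, 1, C, p3, Bo), (Alpha, 3, 1, C, qa, Dee), (Alpha, 3, 1, F, cs, Pat), (Alpha, 3, 1, F, mkt, Lee), (Alpha, 3, 1, F, p3, Eve), (Alpha, 36, 1, A, p1, Zed), (Alpha, 36, 1, C, p3, Bo), (Alpha, 36, 1, C, qa, Dee), (Alpha, 36, 1, F, cs, Pat), (Alpha, 36, 1, F, mkt, Lee), (Alpha, 36, 1, F, p3, Eve), (Beta, 2, 1, A, p1, Zed), (Beta, 2, 1, C, p3, Bo), (Beta, 2, 1, C, qa, Dee), (Beta, 2, 1, F, cs, Pat), (Beta, 2, 1, F, mkt, Lee), (Beta, 2, 1, F, p3, Eve), (Delta, 3, 1, A, p1, Zed), (Delta, 3, 1, C, p3, Bo), (Delta, 3, 1, C, qa, Dee), (Delta, 3, 1, F, cs, Pat), (Delta, 3, 1, F, mkt, Lee), (Delta, 3, 1, F, p3, Eve), (Gamma, 16, 1, A, p1, Zed), (Gamma, 16, 1, C, p3, Bo), (Gamma, 16, 1, C, qa, Dee), (Gamma, 16, 1, F, cs, Pat), (Gamma, 16, 1, F, mkt, Lee), (Gamma, 16, 1, F, p3, Eve), (Vega, 38, 1, A, p1, Zed), (Vega, 38, 1, C, p3, Bo), (Vega, 38, 1, C, qa, Dee), (Vega, 38, 1, F, cs, Pat), (Vega, 38, 1, F, mkt, Lee), (Vega, 38, 1, F, p3, Eve)}
Filtering on cid ≠ p3 leaves {(Alpha, 3, 1, A, p1, Zed), (Alpha, 3, 1, C, qa, Dee), (Alpha, 3, 1, F, cs, Pat), (Alpha, 3, 1, F, mkt, Lee), (Alpha, 36, 1, A, p1, Zed), (Alpha, 36, 1, C, qa, Dee), (Alpha, 36, 1, F, cs, Pat), (Alpha, 36, 1, F, mkt, Lee), (Beta, 2, 1, A, p1, Zed), (Beta, 2, 1, C, qa, Dee), (Beta, 2, 1, F, cs, Pat), (Beta, 2, 1, F, mkt, Lee), (Delta, 3, 1, A, p1, Zed), (Delta, 3, 1, C, qa, Dee), (Delta, 3, 1, F, cs, Pat), (Delta, 3, 1, F, mkt, Lee), (Gamma, 16, 1, A, p1, Zed), (Gamma, 16, 1, C, qa, Dee), (Gamma, 16, 1, F, cs, Pat), (Gamma, 16, 1, F, mkt, Lee), (Vega, 38, 1, A, p1, Zed), (Vega, 38, 1, C, qa, Dee), (Vega, 38, 1, F, cs, Pat), (Vega, 38, 1, F, mkt, Lee)}.
Projecting to cid, room, credits, grade, title: {(cs, 16, 1, F, Gamma), (cs, 2, 1, F, Beta), (cs, 3, 1, F, Alpha), (cs, 3, 1, F, Delta), (cs, 36, 1, F, Alpha), (cs, 38, 1, F, Vega), (mkt, 16, 1, F, Gamma), (mkt, 2, 1, F, Beta), (mkt, 3, 1, F, Alpha), (mkt, 3, 1, F, Delta), (mkt, 36, 1, F, Alpha), (mkt, 38, 1, F, Vega), (p1, 16, 1, A, Gamma), (p1, 2, 1, A, Beta), (p1, 3, 1, A, Alpha), (p1, 3, 1, A, Delta), (p1, 36, 1, A, Alpha), (p1, 38, 1, A, Vega), (qa, 16, 1, C, Gamma), (qa, 2, 1, C, Beta), (qa, 3, 1, C, Alpha), (qa, 3, 1, C, Delta), (qa, 36, 1, C, Alpha), (qa, 38, 1, C, Vega)}
Filtering on cid ≠ mkt leaves {(cs, 16, 1, F, Gamma), (cs, 2, 1, F, Beta), (cs, 3, 1, F, Alpha), (cs, 3, 1, F, Delta), (cs, 36, 1, F, Alpha), (cs, 38, 1, F, Vega), (p1, 16, 1, A, Gamma), (p1, 2, 1, A, Beta), (p1, 3, 1, A, Alpha), (p1, 3, 1, A, Delta), (p1, 36, 1, A, Alpha), (p1, 38, 1, A, Vega), (qa, 16, 1, C, Gamma), (qa, 2, 1, C, Beta), (qa, 3, 1, C, Alpha), (qa, 3, 1, C, Delta), (qa, 36, 1, C, Alpha), (qa, 38, 1, C, Vega)}.
Projecting to credits, title (13 duplicate(s) eliminated): {(1, Alpha), (1, Beta), (1, Delta), (1, Gamma), (1, Vega)}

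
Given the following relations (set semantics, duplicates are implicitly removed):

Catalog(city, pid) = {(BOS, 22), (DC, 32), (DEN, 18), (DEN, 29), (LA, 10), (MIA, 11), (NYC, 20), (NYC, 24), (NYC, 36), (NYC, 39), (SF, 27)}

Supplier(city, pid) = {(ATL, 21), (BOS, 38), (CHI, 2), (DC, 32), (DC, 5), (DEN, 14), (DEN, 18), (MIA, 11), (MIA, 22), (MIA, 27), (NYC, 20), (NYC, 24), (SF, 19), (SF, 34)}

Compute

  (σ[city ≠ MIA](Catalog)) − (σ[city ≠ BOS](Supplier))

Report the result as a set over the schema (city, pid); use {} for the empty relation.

Filtering on city ≠ MIA leaves {(BOS, 22), (DC, 32), (DEN, 18), (DEN, 29), (LA, 10), (NYC, 20), (NYC, 24), (NYC, 36), (NYC, 39), (SF, 27)}.
Filtering on city ≠ BOS leaves {(ATL, 21), (CHI, 2), (DC, 32), (DC, 5), (DEN, 14), (DEN, 18), (MIA, 11), (MIA, 22), (MIA, 27), (NYC, 20), (NYC, 24), (SF, 19), (SF, 34)}.
Difference: {(BOS, 22), (DC, 32), (DEN, 18), (DEN, 29), (LA, 10), (NYC, 20), (NYC, 24), (NYC, 36), (NYC, 39), (SF, 27)} with {(ATL, 21), (CHI, 2), (DC, 32), (DC, 5), (DEN, 14), (DEN, 18), (MIA, 11), (MIA, 22), (MIA, 27), (NYC, 20), (NYC, 24), (SF, 19), (SF, 34)} → {(BOS, 22), (DEN, 29), (LA, 10), (NYC, 36), (NYC, 39), (SF, 27)}

{(BOS, 22), (DEN, 29), (LA, 10), (NYC, 36), (NYC, 39), (SF, 27)}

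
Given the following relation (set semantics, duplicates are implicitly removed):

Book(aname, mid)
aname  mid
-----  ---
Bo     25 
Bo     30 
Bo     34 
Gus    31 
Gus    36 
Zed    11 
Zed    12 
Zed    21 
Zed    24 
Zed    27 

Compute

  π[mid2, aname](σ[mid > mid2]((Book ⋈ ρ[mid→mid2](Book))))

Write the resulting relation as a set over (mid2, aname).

ρ[mid→mid2]: schema becomes (aname, mid2); tuples unchanged.
Joining Book and ρ[mid→mid2](Book) on aname yields {(Bo, 25, 25), (Bo, 25, 30), (Bo, 25, 34), (Bo, 30, 25), (Bo, 30, 30), (Bo, 30, 34), (Bo, 34, 25), (Bo, 34, 30), (Bo, 34, 34), (Gus, 31, 31), (Gus, 31, 36), (Gus, 36, 31), (Gus, 36, 36), (Zed, 11, 11), (Zed, 11, 12), (Zed, 11, 21), (Zed, 11, 24), (Zed, 11, 27), (Zed, 12, 11), (Zed, 12, 12), (Zed, 12, 21), (Zed, 12, 24), (Zed, 12, 27), (Zed, 21, 11), (Zed, 21, 12), (Zed, 21, 21), (Zed, 21, 24), (Zed, 21, 27), (Zed, 24, 11), (Zed, 24, 12), (Zed, 24, 21), (Zed, 24, 24), (Zed, 24, 27), (Zed, 27, 11), (Zed, 27, 12), (Zed, 27, 21), (Zed, 27, 24), (Zed, 27, 27)}.
Selection mid > mid2: {(Bo, 30, 25), (Bo, 34, 25), (Bo, 34, 30), (Gus, 36, 31), (Zed, 12, 11), (Zed, 21, 11), (Zed, 21, 12), (Zed, 24, 11), (Zed, 24, 12), (Zed, 24, 21), (Zed, 27, 11), (Zed, 27, 12), (Zed, 27, 21), (Zed, 27, 24)}
π[mid2, aname]: project onto (mid2, aname) (7 duplicate(s) eliminated) → {(11, Zed), (12, Zed), (21, Zed), (24, Zed), (25, Bo), (30, Bo), (31, Gus)}

{(11, Zed), (12, Zed), (21, Zed), (24, Zed), (25, Bo), (30, Bo), (31, Gus)}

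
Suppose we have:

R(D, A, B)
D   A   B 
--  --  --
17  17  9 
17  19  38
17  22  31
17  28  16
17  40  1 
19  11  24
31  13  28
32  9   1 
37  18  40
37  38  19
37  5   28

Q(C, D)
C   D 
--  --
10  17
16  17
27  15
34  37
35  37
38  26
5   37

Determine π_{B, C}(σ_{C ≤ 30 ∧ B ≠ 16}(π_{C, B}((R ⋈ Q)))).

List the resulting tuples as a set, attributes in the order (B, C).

{(1, 10), (1, 16), (19, 5), (28, 5), (31, 10), (31, 16), (38, 10), (38, 16), (40, 5), (9, 10), (9, 16)}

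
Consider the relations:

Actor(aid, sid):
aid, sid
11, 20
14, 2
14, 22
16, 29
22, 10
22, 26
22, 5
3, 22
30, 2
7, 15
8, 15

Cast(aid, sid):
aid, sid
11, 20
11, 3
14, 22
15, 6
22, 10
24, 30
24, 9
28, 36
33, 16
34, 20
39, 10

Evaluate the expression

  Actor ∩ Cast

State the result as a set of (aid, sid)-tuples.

{(11, 20), (14, 22), (22, 10)}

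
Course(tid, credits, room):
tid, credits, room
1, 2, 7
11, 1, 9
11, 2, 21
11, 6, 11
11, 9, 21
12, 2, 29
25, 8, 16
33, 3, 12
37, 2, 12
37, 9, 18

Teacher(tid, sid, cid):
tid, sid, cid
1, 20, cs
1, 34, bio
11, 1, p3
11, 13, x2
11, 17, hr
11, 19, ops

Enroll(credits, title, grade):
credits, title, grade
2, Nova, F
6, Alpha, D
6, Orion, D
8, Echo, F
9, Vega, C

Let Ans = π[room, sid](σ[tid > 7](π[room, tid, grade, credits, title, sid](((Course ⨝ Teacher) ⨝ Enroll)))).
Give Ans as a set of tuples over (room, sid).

Joining Course and Teacher on tid yields {(1, 2, 7, 20, cs), (1, 2, 7, 34, bio), (11, 1, 9, 1, p3), (11, 1, 9, 13, x2), (11, 1, 9, 17, hr), (11, 1, 9, 19, ops), (11, 2, 21, 1, p3), (11, 2, 21, 13, x2), (11, 2, 21, 17, hr), (11, 2, 21, 19, ops), (11, 6, 11, 1, p3), (11, 6, 11, 13, x2), (11, 6, 11, 17, hr), (11, 6, 11, 19, ops), (11, 9, 21, 1, p3), (11, 9, 21, 13, x2), (11, 9, 21, 17, hr), (11, 9, 21, 19, ops)}.
Joining (Course ⨝ Teacher) and Enroll on credits yields {(1, 2, 7, 20, cs, Nova, F), (1, 2, 7, 34, bio, Nova, F), (11, 2, 21, 1, p3, Nova, F), (11, 2, 21, 13, x2, Nova, F), (11, 2, 21, 17, hr, Nova, F), (11, 2, 21, 19, ops, Nova, F), (11, 6, 11, 1, p3, Alpha, D), (11, 6, 11, 1, p3, Orion, D), (11, 6, 11, 13, x2, Alpha, D), (11, 6, 11, 13, x2, Orion, D), (11, 6, 11, 17, hr, Alpha, D), (11, 6, 11, 17, hr, Orion, D), (11, 6, 11, 19, ops, Alpha, D), (11, 6, 11, 19, ops, Orion, D), (11, 9, 21, 1, p3, Vega, C), (11, 9, 21, 13, x2, Vega, C), (11, 9, 21, 17, hr, Vega, C), (11, 9, 21, 19, ops, Vega, C)}.
Keep only column(s) room, tid, grade, credits, title, sid: {(11, 11, D, 6, Alpha, 1), (11, 11, D, 6, Alpha, 13), (11, 11, D, 6, Alpha, 17), (11, 11, D, 6, Alpha, 19), (11, 11, D, 6, Orion, 1), (11, 11, D, 6, Orion, 13), (11, 11, D, 6, Orion, 17), (11, 11, D, 6, Orion, 19), (21, 11, C, 9, Vega, 1), (21, 11, C, 9, Vega, 13), (21, 11, C, 9, Vega, 17), (21, 11, C, 9, Vega, 19), (21, 11, F, 2, Nova, 1), (21, 11, F, 2, Nova, 13), (21, 11, F, 2, Nova, 17), (21, 11, F, 2, Nova, 19), (7, 1, F, 2, Nova, 20), (7, 1, F, 2, Nova, 34)}
Filtering on tid > 7 leaves {(11, 11, D, 6, Alpha, 1), (11, 11, D, 6, Alpha, 13), (11, 11, D, 6, Alpha, 17), (11, 11, D, 6, Alpha, 19), (11, 11, D, 6, Orion, 1), (11, 11, D, 6, Orion, 13), (11, 11, D, 6, Orion, 17), (11, 11, D, 6, Orion, 19), (21, 11, C, 9, Vega, 1), (21, 11, C, 9, Vega, 13), (21, 11, C, 9, Vega, 17), (21, 11, C, 9, Vega, 19), (21, 11, F, 2, Nova, 1), (21, 11, F, 2, Nova, 13), (21, 11, F, 2, Nova, 17), (21, 11, F, 2, Nova, 19)}.
Keep only column(s) room, sid (8 duplicate(s) eliminated): {(11, 1), (11, 13), (11, 17), (11, 19), (21, 1), (21, 13), (21, 17), (21, 19)}

{(11, 1), (11, 13), (11, 17), (11, 19), (21, 1), (21, 13), (21, 17), (21, 19)}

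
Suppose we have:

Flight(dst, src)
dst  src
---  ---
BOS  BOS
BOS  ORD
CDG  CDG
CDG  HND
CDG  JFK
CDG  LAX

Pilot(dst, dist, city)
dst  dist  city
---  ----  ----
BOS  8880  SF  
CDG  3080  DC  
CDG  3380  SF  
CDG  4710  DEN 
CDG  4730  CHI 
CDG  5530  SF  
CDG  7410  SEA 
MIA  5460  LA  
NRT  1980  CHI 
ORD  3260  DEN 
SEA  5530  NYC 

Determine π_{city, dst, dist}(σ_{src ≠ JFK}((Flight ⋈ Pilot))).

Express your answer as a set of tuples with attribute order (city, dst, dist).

Natural join on dst: {(BOS, BOS, 8880, SF), (BOS, ORD, 8880, SF), (CDG, CDG, 3080, DC), (CDG, CDG, 3380, SF), (CDG, CDG, 4710, DEN), (CDG, CDG, 4730, CHI), (CDG, CDG, 5530, SF), (CDG, CDG, 7410, SEA), (CDG, HND, 3080, DC), (CDG, HND, 3380, SF), (CDG, HND, 4710, DEN), (CDG, HND, 4730, CHI), (CDG, HND, 5530, SF), (CDG, HND, 7410, SEA), (CDG, JFK, 3080, DC), (CDG, JFK, 3380, SF), (CDG, JFK, 4710, DEN), (CDG, JFK, 4730, CHI), (CDG, JFK, 5530, SF), (CDG, JFK, 7410, SEA), (CDG, LAX, 3080, DC), (CDG, LAX, 3380, SF), (CDG, LAX, 4710, DEN), (CDG, LAX, 4730, CHI), (CDG, LAX, 5530, SF), (CDG, LAX, 7410, SEA)}
σ[src ≠ JFK]: keep tuples satisfying src ≠ JFK → {(BOS, BOS, 8880, SF), (BOS, ORD, 8880, SF), (CDG, CDG, 3080, DC), (CDG, CDG, 3380, SF), (CDG, CDG, 4710, DEN), (CDG, CDG, 4730, CHI), (CDG, CDG, 5530, SF), (CDG, CDG, 7410, SEA), (CDG, HND, 3080, DC), (CDG, HND, 3380, SF), (CDG, HND, 4710, DEN), (CDG, HND, 4730, CHI), (CDG, HND, 5530, SF), (CDG, HND, 7410, SEA), (CDG, LAX, 3080, DC), (CDG, LAX, 3380, SF), (CDG, LAX, 4710, DEN), (CDG, LAX, 4730, CHI), (CDG, LAX, 5530, SF), (CDG, LAX, 7410, SEA)}
π_{city, dst, dist} gives {(CHI, CDG, 4730), (DC, CDG, 3080), (DEN, CDG, 4710), (SEA, CDG, 7410), (SF, BOS, 8880), (SF, CDG, 3380), (SF, CDG, 5530)} (13 duplicate(s) eliminated).

{(CHI, CDG, 4730), (DC, CDG, 3080), (DEN, CDG, 4710), (SEA, CDG, 7410), (SF, BOS, 8880), (SF, CDG, 3380), (SF, CDG, 5530)}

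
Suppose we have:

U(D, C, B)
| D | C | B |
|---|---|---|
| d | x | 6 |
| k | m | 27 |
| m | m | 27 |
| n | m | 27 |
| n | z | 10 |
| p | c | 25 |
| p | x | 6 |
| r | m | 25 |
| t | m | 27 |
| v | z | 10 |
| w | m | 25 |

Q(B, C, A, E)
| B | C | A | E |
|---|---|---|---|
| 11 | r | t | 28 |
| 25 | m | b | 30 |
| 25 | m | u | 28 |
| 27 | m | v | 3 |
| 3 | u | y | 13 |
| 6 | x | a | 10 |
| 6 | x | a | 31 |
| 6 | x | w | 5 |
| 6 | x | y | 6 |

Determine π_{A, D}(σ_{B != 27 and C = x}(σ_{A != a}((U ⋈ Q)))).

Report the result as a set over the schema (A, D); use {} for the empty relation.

Joining U and Q on C, B yields {(d, x, 6, a, 10), (d, x, 6, a, 31), (d, x, 6, w, 5), (d, x, 6, y, 6), (k, m, 27, v, 3), (m, m, 27, v, 3), (n, m, 27, v, 3), (p, x, 6, a, 10), (p, x, 6, a, 31), (p, x, 6, w, 5), (p, x, 6, y, 6), (r, m, 25, b, 30), (r, m, 25, u, 28), (t, m, 27, v, 3), (w, m, 25, b, 30), (w, m, 25, u, 28)}.
Selection A != a: {(d, x, 6, w, 5), (d, x, 6, y, 6), (k, m, 27, v, 3), (m, m, 27, v, 3), (n, m, 27, v, 3), (p, x, 6, w, 5), (p, x, 6, y, 6), (r, m, 25, b, 30), (r, m, 25, u, 28), (t, m, 27, v, 3), (w, m, 25, b, 30), (w, m, 25, u, 28)}
Selection B != 27 and C = x: {(d, x, 6, w, 5), (d, x, 6, y, 6), (p, x, 6, w, 5), (p, x, 6, y, 6)}
Projecting to A, D: {(w, d), (w, p), (y, d), (y, p)}

{(w, d), (w, p), (y, d), (y, p)}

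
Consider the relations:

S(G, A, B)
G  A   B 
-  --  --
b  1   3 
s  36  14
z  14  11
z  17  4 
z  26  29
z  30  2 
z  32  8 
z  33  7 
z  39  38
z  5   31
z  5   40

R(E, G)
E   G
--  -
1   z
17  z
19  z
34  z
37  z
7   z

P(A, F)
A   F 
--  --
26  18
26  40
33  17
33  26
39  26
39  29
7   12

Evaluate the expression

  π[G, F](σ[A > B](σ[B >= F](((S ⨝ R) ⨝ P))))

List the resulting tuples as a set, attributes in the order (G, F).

{(z, 26), (z, 29)}

Natural join on G: {(z, 14, 11, 1), (z, 14, 11, 17), (z, 14, 11, 19), (z, 14, 11, 34), (z, 14, 11, 37), (z, 14, 11, 7), (z, 17, 4, 1), (z, 17, 4, 17), (z, 17, 4, 19), (z, 17, 4, 34), (z, 17, 4, 37), (z, 17, 4, 7), (z, 26, 29, 1), (z, 26, 29, 17), (z, 26, 29, 19), (z, 26, 29, 34), (z, 26, 29, 37), (z, 26, 29, 7), (z, 30, 2, 1), (z, 30, 2, 17), (z, 30, 2, 19), (z, 30, 2, 34), (z, 30, 2, 37), (z, 30, 2, 7), (z, 32, 8, 1), (z, 32, 8, 17), (z, 32, 8, 19), (z, 32, 8, 34), (z, 32, 8, 37), (z, 32, 8, 7), (z, 33, 7, 1), (z, 33, 7, 17), (z, 33, 7, 19), (z, 33, 7, 34), (z, 33, 7, 37), (z, 33, 7, 7), (z, 39, 38, 1), (z, 39, 38, 17), (z, 39, 38, 19), (z, 39, 38, 34), (z, 39, 38, 37), (z, 39, 38, 7), (z, 5, 31, 1), (z, 5, 31, 17), (z, 5, 31, 19), (z, 5, 31, 34), (z, 5, 31, 37), (z, 5, 31, 7), (z, 5, 40, 1), (z, 5, 40, 17), (z, 5, 40, 19), (z, 5, 40, 34), (z, 5, 40, 37), (z, 5, 40, 7)}
Natural join on A: {(z, 26, 29, 1, 18), (z, 26, 29, 1, 40), (z, 26, 29, 17, 18), (z, 26, 29, 17, 40), (z, 26, 29, 19, 18), (z, 26, 29, 19, 40), (z, 26, 29, 34, 18), (z, 26, 29, 34, 40), (z, 26, 29, 37, 18), (z, 26, 29, 37, 40), (z, 26, 29, 7, 18), (z, 26, 29, 7, 40), (z, 33, 7, 1, 17), (z, 33, 7, 1, 26), (z, 33, 7, 17, 17), (z, 33, 7, 17, 26), (z, 33, 7, 19, 17), (z, 33, 7, 19, 26), (z, 33, 7, 34, 17), (z, 33, 7, 34, 26), (z, 33, 7, 37, 17), (z, 33, 7, 37, 26), (z, 33, 7, 7, 17), (z, 33, 7, 7, 26), (z, 39, 38, 1, 26), (z, 39, 38, 1, 29), (z, 39, 38, 17, 26), (z, 39, 38, 17, 29), (z, 39, 38, 19, 26), (z, 39, 38, 19, 29), (z, 39, 38, 34, 26), (z, 39, 38, 34, 29), (z, 39, 38, 37, 26), (z, 39, 38, 37, 29), (z, 39, 38, 7, 26), (z, 39, 38, 7, 29)}
σ[B >= F]: keep tuples satisfying B >= F → {(z, 26, 29, 1, 18), (z, 26, 29, 17, 18), (z, 26, 29, 19, 18), (z, 26, 29, 34, 18), (z, 26, 29, 37, 18), (z, 26, 29, 7, 18), (z, 39, 38, 1, 26), (z, 39, 38, 1, 29), (z, 39, 38, 17, 26), (z, 39, 38, 17, 29), (z, 39, 38, 19, 26), (z, 39, 38, 19, 29), (z, 39, 38, 34, 26), (z, 39, 38, 34, 29), (z, 39, 38, 37, 26), (z, 39, 38, 37, 29), (z, 39, 38, 7, 26), (z, 39, 38, 7, 29)}
σ[A > B]: keep tuples satisfying A > B → {(z, 39, 38, 1, 26), (z, 39, 38, 1, 29), (z, 39, 38, 17, 26), (z, 39, 38, 17, 29), (z, 39, 38, 19, 26), (z, 39, 38, 19, 29), (z, 39, 38, 34, 26), (z, 39, 38, 34, 29), (z, 39, 38, 37, 26), (z, 39, 38, 37, 29), (z, 39, 38, 7, 26), (z, 39, 38, 7, 29)}
π_{G, F} gives {(z, 26), (z, 29)} (10 duplicate(s) eliminated).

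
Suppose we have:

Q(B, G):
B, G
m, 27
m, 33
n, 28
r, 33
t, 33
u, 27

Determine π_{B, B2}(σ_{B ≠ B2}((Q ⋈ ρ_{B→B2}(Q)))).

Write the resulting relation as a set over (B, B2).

{(m, r), (m, t), (m, u), (r, m), (r, t), (t, m), (t, r), (u, m)}

ρ[B→B2]: schema becomes (B2, G); tuples unchanged.
Joining Q and ρ_{B→B2}(Q) on G yields {(m, 27, m), (m, 27, u), (m, 33, m), (m, 33, r), (m, 33, t), (n, 28, n), (r, 33, m), (r, 33, r), (r, 33, t), (t, 33, m), (t, 33, r), (t, 33, t), (u, 27, m), (u, 27, u)}.
Filtering on B ≠ B2 leaves {(m, 27, u), (m, 33, r), (m, 33, t), (r, 33, m), (r, 33, t), (t, 33, m), (t, 33, r), (u, 27, m)}.
π[B, B2]: project onto (B, B2) → {(m, r), (m, t), (m, u), (r, m), (r, t), (t, m), (t, r), (u, m)}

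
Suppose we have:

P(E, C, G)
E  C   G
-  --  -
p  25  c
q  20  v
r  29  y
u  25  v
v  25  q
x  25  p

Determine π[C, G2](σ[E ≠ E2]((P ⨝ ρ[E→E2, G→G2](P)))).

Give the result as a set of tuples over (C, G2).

{(25, c), (25, p), (25, q), (25, v)}

ρ[E→E2, G→G2]: schema becomes (E2, C, G2); tuples unchanged.
Natural join on C: {(p, 25, c, p, c), (p, 25, c, u, v), (p, 25, c, v, q), (p, 25, c, x, p), (q, 20, v, q, v), (r, 29, y, r, y), (u, 25, v, p, c), (u, 25, v, u, v), (u, 25, v, v, q), (u, 25, v, x, p), (v, 25, q, p, c), (v, 25, q, u, v), (v, 25, q, v, q), (v, 25, q, x, p), (x, 25, p, p, c), (x, 25, p, u, v), (x, 25, p, v, q), (x, 25, p, x, p)}
Filtering on E ≠ E2 leaves {(p, 25, c, u, v), (p, 25, c, v, q), (p, 25, c, x, p), (u, 25, v, p, c), (u, 25, v, v, q), (u, 25, v, x, p), (v, 25, q, p, c), (v, 25, q, u, v), (v, 25, q, x, p), (x, 25, p, p, c), (x, 25, p, u, v), (x, 25, p, v, q)}.
π[C, G2]: project onto (C, G2) (8 duplicate(s) eliminated) → {(25, c), (25, p), (25, q), (25, v)}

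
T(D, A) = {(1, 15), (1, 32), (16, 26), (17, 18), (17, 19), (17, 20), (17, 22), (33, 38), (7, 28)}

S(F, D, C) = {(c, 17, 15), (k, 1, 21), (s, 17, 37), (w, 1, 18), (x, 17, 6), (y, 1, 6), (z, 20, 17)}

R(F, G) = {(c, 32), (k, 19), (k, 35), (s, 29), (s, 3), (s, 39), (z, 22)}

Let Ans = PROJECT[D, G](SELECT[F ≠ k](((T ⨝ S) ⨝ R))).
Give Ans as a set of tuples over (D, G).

{(17, 29), (17, 3), (17, 32), (17, 39)}

Joining T and S on D yields {(1, 15, k, 21), (1, 15, w, 18), (1, 15, y, 6), (1, 32, k, 21), (1, 32, w, 18), (1, 32, y, 6), (17, 18, c, 15), (17, 18, s, 37), (17, 18, x, 6), (17, 19, c, 15), (17, 19, s, 37), (17, 19, x, 6), (17, 20, c, 15), (17, 20, s, 37), (17, 20, x, 6), (17, 22, c, 15), (17, 22, s, 37), (17, 22, x, 6)}.
Joining (T ⨝ S) and R on F yields {(1, 15, k, 21, 19), (1, 15, k, 21, 35), (1, 32, k, 21, 19), (1, 32, k, 21, 35), (17, 18, c, 15, 32), (17, 18, s, 37, 29), (17, 18, s, 37, 3), (17, 18, s, 37, 39), (17, 19, c, 15, 32), (17, 19, s, 37, 29), (17, 19, s, 37, 3), (17, 19, s, 37, 39), (17, 20, c, 15, 32), (17, 20, s, 37, 29), (17, 20, s, 37, 3), (17, 20, s, 37, 39), (17, 22, c, 15, 32), (17, 22, s, 37, 29), (17, 22, s, 37, 3), (17, 22, s, 37, 39)}.
Apply σ_{F ≠ k}; surviving tuples: {(17, 18, c, 15, 32), (17, 18, s, 37, 29), (17, 18, s, 37, 3), (17, 18, s, 37, 39), (17, 19, c, 15, 32), (17, 19, s, 37, 29), (17, 19, s, 37, 3), (17, 19, s, 37, 39), (17, 20, c, 15, 32), (17, 20, s, 37, 29), (17, 20, s, 37, 3), (17, 20, s, 37, 39), (17, 22, c, 15, 32), (17, 22, s, 37, 29), (17, 22, s, 37, 3), (17, 22, s, 37, 39)}
Projecting to D, G (12 duplicate(s) eliminated): {(17, 29), (17, 3), (17, 32), (17, 39)}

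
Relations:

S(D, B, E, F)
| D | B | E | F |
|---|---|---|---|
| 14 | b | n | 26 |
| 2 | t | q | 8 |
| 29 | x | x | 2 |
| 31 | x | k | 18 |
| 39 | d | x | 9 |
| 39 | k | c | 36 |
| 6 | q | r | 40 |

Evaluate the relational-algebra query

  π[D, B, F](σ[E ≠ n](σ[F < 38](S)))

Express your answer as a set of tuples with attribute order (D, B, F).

{(2, t, 8), (29, x, 2), (31, x, 18), (39, d, 9), (39, k, 36)}

Filtering on F < 38 leaves {(14, b, n, 26), (2, t, q, 8), (29, x, x, 2), (31, x, k, 18), (39, d, x, 9), (39, k, c, 36)}.
Filtering on E ≠ n leaves {(2, t, q, 8), (29, x, x, 2), (31, x, k, 18), (39, d, x, 9), (39, k, c, 36)}.
Keep only column(s) D, B, F: {(2, t, 8), (29, x, 2), (31, x, 18), (39, d, 9), (39, k, 36)}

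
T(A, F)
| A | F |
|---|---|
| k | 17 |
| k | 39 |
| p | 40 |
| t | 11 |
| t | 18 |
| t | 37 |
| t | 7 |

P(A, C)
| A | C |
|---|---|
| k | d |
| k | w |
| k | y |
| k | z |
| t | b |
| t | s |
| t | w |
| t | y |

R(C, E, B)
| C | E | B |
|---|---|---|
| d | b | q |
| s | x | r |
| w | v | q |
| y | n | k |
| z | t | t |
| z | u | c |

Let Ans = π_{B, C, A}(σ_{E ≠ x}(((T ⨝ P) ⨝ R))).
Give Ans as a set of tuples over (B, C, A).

T ⋈ P (natural join on A): {(k, 17, d), (k, 17, w), (k, 17, y), (k, 17, z), (k, 39, d), (k, 39, w), (k, 39, y), (k, 39, z), (t, 11, b), (t, 11, s), (t, 11, w), (t, 11, y), (t, 18, b), (t, 18, s), (t, 18, w), (t, 18, y), (t, 37, b), (t, 37, s), (t, 37, w), (t, 37, y), (t, 7, b), (t, 7, s), (t, 7, w), (t, 7, y)}
(T ⨝ P) ⋈ R (natural join on C): {(k, 17, d, b, q), (k, 17, w, v, q), (k, 17, y, n, k), (k, 17, z, t, t), (k, 17, z, u, c), (k, 39, d, b, q), (k, 39, w, v, q), (k, 39, y, n, k), (k, 39, z, t, t), (k, 39, z, u, c), (t, 11, s, x, r), (t, 11, w, v, q), (t, 11, y, n, k), (t, 18, s, x, r), (t, 18, w, v, q), (t, 18, y, n, k), (t, 37, s, x, r), (t, 37, w, v, q), (t, 37, y, n, k), (t, 7, s, x, r), (t, 7, w, v, q), (t, 7, y, n, k)}
σ[E ≠ x]: keep tuples satisfying E ≠ x → {(k, 17, d, b, q), (k, 17, w, v, q), (k, 17, y, n, k), (k, 17, z, t, t), (k, 17, z, u, c), (k, 39, d, b, q), (k, 39, w, v, q), (k, 39, y, n, k), (k, 39, z, t, t), (k, 39, z, u, c), (t, 11, w, v, q), (t, 11, y, n, k), (t, 18, w, v, q), (t, 18, y, n, k), (t, 37, w, v, q), (t, 37, y, n, k), (t, 7, w, v, q), (t, 7, y, n, k)}
Keep only column(s) B, C, A (11 duplicate(s) eliminated): {(c, z, k), (k, y, k), (k, y, t), (q, d, k), (q, w, k), (q, w, t), (t, z, k)}

{(c, z, k), (k, y, k), (k, y, t), (q, d, k), (q, w, k), (q, w, t), (t, z, k)}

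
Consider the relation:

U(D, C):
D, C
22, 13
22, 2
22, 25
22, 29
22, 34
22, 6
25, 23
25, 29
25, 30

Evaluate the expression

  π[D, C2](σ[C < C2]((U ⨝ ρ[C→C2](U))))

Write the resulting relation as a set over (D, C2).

ρ[C→C2]: schema becomes (D, C2); tuples unchanged.
Joining U and ρ[C→C2](U) on D yields {(22, 13, 13), (22, 13, 2), (22, 13, 25), (22, 13, 29), (22, 13, 34), (22, 13, 6), (22, 2, 13), (22, 2, 2), (22, 2, 25), (22, 2, 29), (22, 2, 34), (22, 2, 6), (22, 25, 13), (22, 25, 2), (22, 25, 25), (22, 25, 29), (22, 25, 34), (22, 25, 6), (22, 29, 13), (22, 29, 2), (22, 29, 25), (22, 29, 29), (22, 29, 34), (22, 29, 6), (22, 34, 13), (22, 34, 2), (22, 34, 25), (22, 34, 29), (22, 34, 34), (22, 34, 6), (22, 6, 13), (22, 6, 2), (22, 6, 25), (22, 6, 29), (22, 6, 34), (22, 6, 6), (25, 23, 23), (25, 23, 29), (25, 23, 30), (25, 29, 23), (25, 29, 29), (25, 29, 30), (25, 30, 23), (25, 30, 29), (25, 30, 30)}.
σ[C < C2]: keep tuples satisfying C < C2 → {(22, 13, 25), (22, 13, 29), (22, 13, 34), (22, 2, 13), (22, 2, 25), (22, 2, 29), (22, 2, 34), (22, 2, 6), (22, 25, 29), (22, 25, 34), (22, 29, 34), (22, 6, 13), (22, 6, 25), (22, 6, 29), (22, 6, 34), (25, 23, 29), (25, 23, 30), (25, 29, 30)}
π[D, C2]: project onto (D, C2) (11 duplicate(s) eliminated) → {(22, 13), (22, 25), (22, 29), (22, 34), (22, 6), (25, 29), (25, 30)}

{(22, 13), (22, 25), (22, 29), (22, 34), (22, 6), (25, 29), (25, 30)}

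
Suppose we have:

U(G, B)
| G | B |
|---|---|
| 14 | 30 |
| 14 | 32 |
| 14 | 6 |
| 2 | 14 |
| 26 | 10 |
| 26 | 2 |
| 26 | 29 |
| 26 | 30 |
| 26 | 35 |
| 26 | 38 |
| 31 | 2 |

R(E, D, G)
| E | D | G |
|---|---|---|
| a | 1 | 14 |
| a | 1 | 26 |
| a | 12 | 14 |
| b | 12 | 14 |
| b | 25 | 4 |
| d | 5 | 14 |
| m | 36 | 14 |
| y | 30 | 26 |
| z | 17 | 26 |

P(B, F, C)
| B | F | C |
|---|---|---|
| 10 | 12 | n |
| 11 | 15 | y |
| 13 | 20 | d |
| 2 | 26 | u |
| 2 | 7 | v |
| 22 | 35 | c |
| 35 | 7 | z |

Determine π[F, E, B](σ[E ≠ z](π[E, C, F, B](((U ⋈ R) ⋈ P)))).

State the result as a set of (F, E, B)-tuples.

{(12, a, 10), (12, y, 10), (26, a, 2), (26, y, 2), (7, a, 2), (7, a, 35), (7, y, 2), (7, y, 35)}

U ⋈ R (natural join on G): {(14, 30, a, 1), (14, 30, a, 12), (14, 30, b, 12), (14, 30, d, 5), (14, 30, m, 36), (14, 32, a, 1), (14, 32, a, 12), (14, 32, b, 12), (14, 32, d, 5), (14, 32, m, 36), (14, 6, a, 1), (14, 6, a, 12), (14, 6, b, 12), (14, 6, d, 5), (14, 6, m, 36), (26, 10, a, 1), (26, 10, y, 30), (26, 10, z, 17), (26, 2, a, 1), (26, 2, y, 30), (26, 2, z, 17), (26, 29, a, 1), (26, 29, y, 30), (26, 29, z, 17), (26, 30, a, 1), (26, 30, y, 30), (26, 30, z, 17), (26, 35, a, 1), (26, 35, y, 30), (26, 35, z, 17), (26, 38, a, 1), (26, 38, y, 30), (26, 38, z, 17)}
(U ⋈ R) ⋈ P (natural join on B): {(26, 10, a, 1, 12, n), (26, 10, y, 30, 12, n), (26, 10, z, 17, 12, n), (26, 2, a, 1, 26, u), (26, 2, a, 1, 7, v), (26, 2, y, 30, 26, u), (26, 2, y, 30, 7, v), (26, 2, z, 17, 26, u), (26, 2, z, 17, 7, v), (26, 35, a, 1, 7, z), (26, 35, y, 30, 7, z), (26, 35, z, 17, 7, z)}
Keep only column(s) E, C, F, B: {(a, n, 12, 10), (a, u, 26, 2), (a, v, 7, 2), (a, z, 7, 35), (y, n, 12, 10), (y, u, 26, 2), (y, v, 7, 2), (y, z, 7, 35), (z, n, 12, 10), (z, u, 26, 2), (z, v, 7, 2), (z, z, 7, 35)}
Apply σ_{E ≠ z}; surviving tuples: {(a, n, 12, 10), (a, u, 26, 2), (a, v, 7, 2), (a, z, 7, 35), (y, n, 12, 10), (y, u, 26, 2), (y, v, 7, 2), (y, z, 7, 35)}
Keep only column(s) F, E, B: {(12, a, 10), (12, y, 10), (26, a, 2), (26, y, 2), (7, a, 2), (7, a, 35), (7, y, 2), (7, y, 35)}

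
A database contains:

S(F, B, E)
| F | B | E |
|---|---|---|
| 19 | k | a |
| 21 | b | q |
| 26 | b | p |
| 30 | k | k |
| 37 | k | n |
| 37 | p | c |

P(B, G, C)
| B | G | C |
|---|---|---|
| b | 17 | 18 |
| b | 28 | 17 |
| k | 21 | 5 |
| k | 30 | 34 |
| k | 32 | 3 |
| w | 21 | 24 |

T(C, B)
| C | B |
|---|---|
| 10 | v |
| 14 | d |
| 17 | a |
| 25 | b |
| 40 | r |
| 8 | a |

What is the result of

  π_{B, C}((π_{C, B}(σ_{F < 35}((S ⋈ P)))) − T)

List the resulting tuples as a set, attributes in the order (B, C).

Natural join on B: {(19, k, a, 21, 5), (19, k, a, 30, 34), (19, k, a, 32, 3), (21, b, q, 17, 18), (21, b, q, 28, 17), (26, b, p, 17, 18), (26, b, p, 28, 17), (30, k, k, 21, 5), (30, k, k, 30, 34), (30, k, k, 32, 3), (37, k, n, 21, 5), (37, k, n, 30, 34), (37, k, n, 32, 3)}
Apply σ_{F < 35}; surviving tuples: {(19, k, a, 21, 5), (19, k, a, 30, 34), (19, k, a, 32, 3), (21, b, q, 17, 18), (21, b, q, 28, 17), (26, b, p, 17, 18), (26, b, p, 28, 17), (30, k, k, 21, 5), (30, k, k, 30, 34), (30, k, k, 32, 3)}
π_{C, B} gives {(17, b), (18, b), (3, k), (34, k), (5, k)} (5 duplicate(s) eliminated).
Taking the difference: {(17, b), (18, b), (3, k), (34, k), (5, k)}
π_{B, C} gives {(b, 17), (b, 18), (k, 3), (k, 34), (k, 5)}.

{(b, 17), (b, 18), (k, 3), (k, 34), (k, 5)}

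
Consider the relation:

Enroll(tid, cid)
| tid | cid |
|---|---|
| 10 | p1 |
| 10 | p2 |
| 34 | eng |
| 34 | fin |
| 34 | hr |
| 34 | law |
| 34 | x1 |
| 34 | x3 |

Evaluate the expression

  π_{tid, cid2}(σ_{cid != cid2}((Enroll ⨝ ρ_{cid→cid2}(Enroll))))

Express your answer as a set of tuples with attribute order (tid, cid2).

{(10, p1), (10, p2), (34, eng), (34, fin), (34, hr), (34, law), (34, x1), (34, x3)}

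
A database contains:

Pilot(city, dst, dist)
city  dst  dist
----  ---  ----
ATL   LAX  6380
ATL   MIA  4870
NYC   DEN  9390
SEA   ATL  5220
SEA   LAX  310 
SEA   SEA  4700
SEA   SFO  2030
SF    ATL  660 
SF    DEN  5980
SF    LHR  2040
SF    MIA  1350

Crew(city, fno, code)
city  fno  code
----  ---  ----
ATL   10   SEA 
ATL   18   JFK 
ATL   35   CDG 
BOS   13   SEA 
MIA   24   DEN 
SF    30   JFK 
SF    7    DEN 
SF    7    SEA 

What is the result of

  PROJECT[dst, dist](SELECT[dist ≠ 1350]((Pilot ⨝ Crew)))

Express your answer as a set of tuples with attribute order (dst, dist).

{(ATL, 660), (DEN, 5980), (LAX, 6380), (LHR, 2040), (MIA, 4870)}

Joining Pilot and Crew on city yields {(ATL, LAX, 6380, 10, SEA), (ATL, LAX, 6380, 18, JFK), (ATL, LAX, 6380, 35, CDG), (ATL, MIA, 4870, 10, SEA), (ATL, MIA, 4870, 18, JFK), (ATL, MIA, 4870, 35, CDG), (SF, ATL, 660, 30, JFK), (SF, ATL, 660, 7, DEN), (SF, ATL, 660, 7, SEA), (SF, DEN, 5980, 30, JFK), (SF, DEN, 5980, 7, DEN), (SF, DEN, 5980, 7, SEA), (SF, LHR, 2040, 30, JFK), (SF, LHR, 2040, 7, DEN), (SF, LHR, 2040, 7, SEA), (SF, MIA, 1350, 30, JFK), (SF, MIA, 1350, 7, DEN), (SF, MIA, 1350, 7, SEA)}.
Filtering on dist ≠ 1350 leaves {(ATL, LAX, 6380, 10, SEA), (ATL, LAX, 6380, 18, JFK), (ATL, LAX, 6380, 35, CDG), (ATL, MIA, 4870, 10, SEA), (ATL, MIA, 4870, 18, JFK), (ATL, MIA, 4870, 35, CDG), (SF, ATL, 660, 30, JFK), (SF, ATL, 660, 7, DEN), (SF, ATL, 660, 7, SEA), (SF, DEN, 5980, 30, JFK), (SF, DEN, 5980, 7, DEN), (SF, DEN, 5980, 7, SEA), (SF, LHR, 2040, 30, JFK), (SF, LHR, 2040, 7, DEN), (SF, LHR, 2040, 7, SEA)}.
Keep only column(s) dst, dist (10 duplicate(s) eliminated): {(ATL, 660), (DEN, 5980), (LAX, 6380), (LHR, 2040), (MIA, 4870)}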